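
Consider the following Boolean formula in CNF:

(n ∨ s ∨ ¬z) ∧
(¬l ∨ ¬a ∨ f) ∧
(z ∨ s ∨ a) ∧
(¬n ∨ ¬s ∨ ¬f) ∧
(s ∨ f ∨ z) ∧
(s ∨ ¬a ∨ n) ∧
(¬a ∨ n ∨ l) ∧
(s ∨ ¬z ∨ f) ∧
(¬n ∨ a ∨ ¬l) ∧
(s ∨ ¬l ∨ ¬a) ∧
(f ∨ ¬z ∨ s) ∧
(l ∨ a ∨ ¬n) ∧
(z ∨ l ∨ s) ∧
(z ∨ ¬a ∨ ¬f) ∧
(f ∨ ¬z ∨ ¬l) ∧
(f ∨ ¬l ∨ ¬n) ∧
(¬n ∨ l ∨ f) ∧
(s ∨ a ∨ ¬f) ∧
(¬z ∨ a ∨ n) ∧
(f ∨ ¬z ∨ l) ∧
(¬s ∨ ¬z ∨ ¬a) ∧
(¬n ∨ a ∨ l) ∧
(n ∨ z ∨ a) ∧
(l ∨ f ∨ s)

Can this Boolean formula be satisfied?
Yes

Yes, the formula is satisfiable.

One satisfying assignment is: l=False, n=True, s=False, z=True, f=True, a=True

Verification: With this assignment, all 24 clauses evaluate to true.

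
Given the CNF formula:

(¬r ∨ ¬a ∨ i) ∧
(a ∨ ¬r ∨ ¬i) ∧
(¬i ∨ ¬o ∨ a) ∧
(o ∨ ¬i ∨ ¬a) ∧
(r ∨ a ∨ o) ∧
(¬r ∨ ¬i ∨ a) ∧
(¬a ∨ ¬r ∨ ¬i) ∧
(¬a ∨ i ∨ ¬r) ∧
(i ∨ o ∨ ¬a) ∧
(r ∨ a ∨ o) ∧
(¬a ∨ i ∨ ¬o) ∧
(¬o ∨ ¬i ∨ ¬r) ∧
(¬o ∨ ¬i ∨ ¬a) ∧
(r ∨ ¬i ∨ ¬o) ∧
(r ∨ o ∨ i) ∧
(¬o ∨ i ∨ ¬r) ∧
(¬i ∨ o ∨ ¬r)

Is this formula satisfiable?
Yes

Yes, the formula is satisfiable.

One satisfying assignment is: i=False, r=True, o=False, a=False

Verification: With this assignment, all 17 clauses evaluate to true.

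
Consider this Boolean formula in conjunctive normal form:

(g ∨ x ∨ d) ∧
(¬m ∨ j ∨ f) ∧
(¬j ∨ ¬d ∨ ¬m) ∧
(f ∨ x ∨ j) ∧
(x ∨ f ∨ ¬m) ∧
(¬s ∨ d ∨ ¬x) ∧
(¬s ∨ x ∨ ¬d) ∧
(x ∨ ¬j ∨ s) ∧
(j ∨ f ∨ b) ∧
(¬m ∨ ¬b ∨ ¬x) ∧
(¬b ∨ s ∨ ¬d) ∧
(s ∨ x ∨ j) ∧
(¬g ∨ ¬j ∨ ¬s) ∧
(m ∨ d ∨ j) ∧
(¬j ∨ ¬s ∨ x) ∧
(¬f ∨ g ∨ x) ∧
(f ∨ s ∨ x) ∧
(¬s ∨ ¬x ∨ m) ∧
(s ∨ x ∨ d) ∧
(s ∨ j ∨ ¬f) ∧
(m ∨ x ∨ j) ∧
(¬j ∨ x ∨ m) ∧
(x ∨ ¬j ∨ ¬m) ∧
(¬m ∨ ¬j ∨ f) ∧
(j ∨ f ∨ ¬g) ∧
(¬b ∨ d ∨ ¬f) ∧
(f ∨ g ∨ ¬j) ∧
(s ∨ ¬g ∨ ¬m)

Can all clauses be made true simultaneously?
Yes

Yes, the formula is satisfiable.

One satisfying assignment is: b=False, j=True, d=False, f=False, g=True, m=False, s=False, x=True

Verification: With this assignment, all 28 clauses evaluate to true.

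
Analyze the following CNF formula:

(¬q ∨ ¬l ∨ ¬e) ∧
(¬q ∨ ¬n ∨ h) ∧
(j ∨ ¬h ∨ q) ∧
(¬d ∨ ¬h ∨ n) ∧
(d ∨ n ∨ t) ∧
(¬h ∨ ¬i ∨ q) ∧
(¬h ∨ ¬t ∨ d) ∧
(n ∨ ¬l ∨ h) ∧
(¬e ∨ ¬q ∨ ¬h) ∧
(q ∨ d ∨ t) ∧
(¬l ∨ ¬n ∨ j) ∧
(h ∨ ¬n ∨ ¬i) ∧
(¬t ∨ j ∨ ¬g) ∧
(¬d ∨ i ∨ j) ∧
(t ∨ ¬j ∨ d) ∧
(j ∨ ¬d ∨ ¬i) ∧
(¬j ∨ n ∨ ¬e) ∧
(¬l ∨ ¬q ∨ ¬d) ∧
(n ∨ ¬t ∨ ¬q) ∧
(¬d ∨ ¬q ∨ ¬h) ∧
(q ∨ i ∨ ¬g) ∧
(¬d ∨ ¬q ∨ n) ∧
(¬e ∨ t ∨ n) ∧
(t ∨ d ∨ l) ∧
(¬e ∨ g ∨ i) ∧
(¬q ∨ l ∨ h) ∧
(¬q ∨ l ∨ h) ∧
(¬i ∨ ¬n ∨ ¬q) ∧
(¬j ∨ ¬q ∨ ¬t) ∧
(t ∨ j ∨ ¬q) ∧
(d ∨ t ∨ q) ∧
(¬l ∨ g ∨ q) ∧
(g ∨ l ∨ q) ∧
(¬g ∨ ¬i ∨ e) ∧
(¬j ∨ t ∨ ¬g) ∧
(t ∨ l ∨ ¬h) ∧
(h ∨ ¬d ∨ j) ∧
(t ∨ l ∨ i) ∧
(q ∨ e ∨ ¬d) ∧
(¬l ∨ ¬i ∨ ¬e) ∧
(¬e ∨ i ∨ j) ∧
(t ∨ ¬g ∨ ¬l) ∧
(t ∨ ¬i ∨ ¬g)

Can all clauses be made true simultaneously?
No

No, the formula is not satisfiable.

No assignment of truth values to the variables can make all 43 clauses true simultaneously.

The formula is UNSAT (unsatisfiable).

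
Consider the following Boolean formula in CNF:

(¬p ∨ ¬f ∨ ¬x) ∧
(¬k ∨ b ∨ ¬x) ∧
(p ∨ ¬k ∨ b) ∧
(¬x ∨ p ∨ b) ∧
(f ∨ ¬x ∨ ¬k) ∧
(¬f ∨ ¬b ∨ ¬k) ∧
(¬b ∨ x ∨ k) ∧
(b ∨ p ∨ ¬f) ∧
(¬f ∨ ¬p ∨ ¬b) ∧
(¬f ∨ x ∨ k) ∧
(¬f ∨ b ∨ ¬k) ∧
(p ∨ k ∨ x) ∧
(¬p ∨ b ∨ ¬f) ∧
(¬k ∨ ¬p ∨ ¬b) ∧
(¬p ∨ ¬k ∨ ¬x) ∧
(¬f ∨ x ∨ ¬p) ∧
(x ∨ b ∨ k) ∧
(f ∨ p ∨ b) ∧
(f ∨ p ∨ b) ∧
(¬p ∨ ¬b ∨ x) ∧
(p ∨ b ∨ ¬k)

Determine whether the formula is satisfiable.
Yes

Yes, the formula is satisfiable.

One satisfying assignment is: f=False, x=False, b=True, k=True, p=False

Verification: With this assignment, all 21 clauses evaluate to true.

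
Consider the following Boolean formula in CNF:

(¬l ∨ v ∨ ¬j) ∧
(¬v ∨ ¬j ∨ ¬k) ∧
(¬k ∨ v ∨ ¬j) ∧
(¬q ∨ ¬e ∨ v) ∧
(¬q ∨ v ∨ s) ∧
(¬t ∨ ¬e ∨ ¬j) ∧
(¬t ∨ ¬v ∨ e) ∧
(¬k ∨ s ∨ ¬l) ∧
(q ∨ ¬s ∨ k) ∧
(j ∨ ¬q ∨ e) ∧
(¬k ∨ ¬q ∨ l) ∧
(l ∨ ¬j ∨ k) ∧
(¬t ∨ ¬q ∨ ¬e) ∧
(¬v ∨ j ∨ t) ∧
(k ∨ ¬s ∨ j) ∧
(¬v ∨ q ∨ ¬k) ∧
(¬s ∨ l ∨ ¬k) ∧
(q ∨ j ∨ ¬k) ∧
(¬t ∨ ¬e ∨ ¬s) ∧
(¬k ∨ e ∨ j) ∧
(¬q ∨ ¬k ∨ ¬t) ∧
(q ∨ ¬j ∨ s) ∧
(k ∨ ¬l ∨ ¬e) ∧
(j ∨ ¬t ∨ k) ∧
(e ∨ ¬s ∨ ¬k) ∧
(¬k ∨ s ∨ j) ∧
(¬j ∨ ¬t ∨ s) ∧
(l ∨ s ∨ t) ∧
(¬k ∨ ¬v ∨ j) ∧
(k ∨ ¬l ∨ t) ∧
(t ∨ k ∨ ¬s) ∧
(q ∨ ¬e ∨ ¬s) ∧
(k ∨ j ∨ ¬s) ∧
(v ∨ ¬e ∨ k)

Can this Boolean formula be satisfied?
No

No, the formula is not satisfiable.

No assignment of truth values to the variables can make all 34 clauses true simultaneously.

The formula is UNSAT (unsatisfiable).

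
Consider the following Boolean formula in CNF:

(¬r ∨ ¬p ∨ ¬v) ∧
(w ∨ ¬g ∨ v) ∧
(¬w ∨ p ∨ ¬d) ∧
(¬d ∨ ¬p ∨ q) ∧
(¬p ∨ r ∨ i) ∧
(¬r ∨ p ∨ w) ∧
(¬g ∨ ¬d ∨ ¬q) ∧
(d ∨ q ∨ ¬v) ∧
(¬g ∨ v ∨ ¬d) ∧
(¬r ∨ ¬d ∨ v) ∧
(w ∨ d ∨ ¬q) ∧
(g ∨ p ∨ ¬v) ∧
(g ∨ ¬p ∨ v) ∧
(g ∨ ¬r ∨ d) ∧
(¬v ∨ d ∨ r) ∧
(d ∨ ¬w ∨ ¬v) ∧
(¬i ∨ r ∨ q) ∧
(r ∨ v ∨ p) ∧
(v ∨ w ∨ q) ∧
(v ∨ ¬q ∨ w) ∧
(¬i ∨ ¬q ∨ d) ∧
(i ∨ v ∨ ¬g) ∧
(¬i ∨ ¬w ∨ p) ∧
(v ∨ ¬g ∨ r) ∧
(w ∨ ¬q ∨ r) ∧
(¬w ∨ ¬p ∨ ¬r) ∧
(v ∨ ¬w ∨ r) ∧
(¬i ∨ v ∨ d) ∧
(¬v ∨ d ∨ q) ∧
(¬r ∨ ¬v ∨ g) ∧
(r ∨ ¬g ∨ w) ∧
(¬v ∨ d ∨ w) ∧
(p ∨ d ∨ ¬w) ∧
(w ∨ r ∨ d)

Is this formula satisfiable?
Yes

Yes, the formula is satisfiable.

One satisfying assignment is: w=True, i=True, d=True, p=True, r=False, q=True, v=True, g=False

Verification: With this assignment, all 34 clauses evaluate to true.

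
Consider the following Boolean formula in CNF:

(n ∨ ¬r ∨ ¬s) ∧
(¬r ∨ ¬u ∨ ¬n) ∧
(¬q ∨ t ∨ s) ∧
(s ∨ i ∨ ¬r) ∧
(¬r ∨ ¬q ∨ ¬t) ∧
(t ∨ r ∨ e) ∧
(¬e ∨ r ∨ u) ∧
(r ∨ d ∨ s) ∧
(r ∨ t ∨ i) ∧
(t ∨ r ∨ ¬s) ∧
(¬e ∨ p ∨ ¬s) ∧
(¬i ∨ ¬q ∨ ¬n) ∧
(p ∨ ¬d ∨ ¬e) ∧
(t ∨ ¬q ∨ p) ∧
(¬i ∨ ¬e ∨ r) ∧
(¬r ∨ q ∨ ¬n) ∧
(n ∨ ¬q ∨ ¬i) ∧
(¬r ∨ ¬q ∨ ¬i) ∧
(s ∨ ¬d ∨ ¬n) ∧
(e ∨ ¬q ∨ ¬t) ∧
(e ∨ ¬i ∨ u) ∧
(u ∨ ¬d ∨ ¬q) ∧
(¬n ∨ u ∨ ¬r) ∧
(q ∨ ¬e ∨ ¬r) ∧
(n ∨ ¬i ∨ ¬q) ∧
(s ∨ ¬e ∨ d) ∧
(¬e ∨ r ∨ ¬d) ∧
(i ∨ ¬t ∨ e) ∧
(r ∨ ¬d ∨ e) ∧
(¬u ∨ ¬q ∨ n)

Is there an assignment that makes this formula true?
Yes

Yes, the formula is satisfiable.

One satisfying assignment is: s=True, i=True, t=True, e=False, d=False, r=False, u=True, n=True, q=False, p=False

Verification: With this assignment, all 30 clauses evaluate to true.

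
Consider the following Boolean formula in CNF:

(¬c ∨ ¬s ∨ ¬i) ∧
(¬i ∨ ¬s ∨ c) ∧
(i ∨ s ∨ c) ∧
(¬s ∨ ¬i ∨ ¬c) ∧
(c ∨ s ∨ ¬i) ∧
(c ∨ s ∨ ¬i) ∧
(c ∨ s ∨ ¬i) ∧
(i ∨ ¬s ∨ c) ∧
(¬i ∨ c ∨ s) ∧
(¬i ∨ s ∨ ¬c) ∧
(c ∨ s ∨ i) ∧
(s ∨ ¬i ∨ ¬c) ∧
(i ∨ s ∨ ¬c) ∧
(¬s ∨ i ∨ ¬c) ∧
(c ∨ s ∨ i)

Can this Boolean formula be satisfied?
No

No, the formula is not satisfiable.

No assignment of truth values to the variables can make all 15 clauses true simultaneously.

The formula is UNSAT (unsatisfiable).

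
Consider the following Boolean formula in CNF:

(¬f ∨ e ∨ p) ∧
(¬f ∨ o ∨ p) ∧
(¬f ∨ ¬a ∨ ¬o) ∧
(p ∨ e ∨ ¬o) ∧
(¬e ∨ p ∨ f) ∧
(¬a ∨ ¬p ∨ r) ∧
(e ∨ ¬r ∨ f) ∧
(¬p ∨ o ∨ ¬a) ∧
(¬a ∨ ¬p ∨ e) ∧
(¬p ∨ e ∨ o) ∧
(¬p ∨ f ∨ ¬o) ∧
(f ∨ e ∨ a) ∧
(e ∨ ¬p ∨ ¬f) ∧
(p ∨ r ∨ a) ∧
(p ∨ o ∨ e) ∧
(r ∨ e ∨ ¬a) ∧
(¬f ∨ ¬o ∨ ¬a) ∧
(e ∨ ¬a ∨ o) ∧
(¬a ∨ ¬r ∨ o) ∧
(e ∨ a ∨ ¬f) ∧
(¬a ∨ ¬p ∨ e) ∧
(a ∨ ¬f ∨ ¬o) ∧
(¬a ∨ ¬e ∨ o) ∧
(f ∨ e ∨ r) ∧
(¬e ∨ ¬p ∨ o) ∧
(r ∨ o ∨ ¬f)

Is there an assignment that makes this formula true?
No

No, the formula is not satisfiable.

No assignment of truth values to the variables can make all 26 clauses true simultaneously.

The formula is UNSAT (unsatisfiable).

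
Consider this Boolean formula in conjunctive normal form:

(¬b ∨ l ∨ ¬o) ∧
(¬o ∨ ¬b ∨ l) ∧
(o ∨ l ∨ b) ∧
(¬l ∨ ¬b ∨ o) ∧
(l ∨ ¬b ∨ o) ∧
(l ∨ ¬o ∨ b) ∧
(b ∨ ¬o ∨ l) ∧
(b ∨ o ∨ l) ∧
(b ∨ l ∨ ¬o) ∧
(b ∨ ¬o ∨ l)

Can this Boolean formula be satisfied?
Yes

Yes, the formula is satisfiable.

One satisfying assignment is: l=True, o=True, b=False

Verification: With this assignment, all 10 clauses evaluate to true.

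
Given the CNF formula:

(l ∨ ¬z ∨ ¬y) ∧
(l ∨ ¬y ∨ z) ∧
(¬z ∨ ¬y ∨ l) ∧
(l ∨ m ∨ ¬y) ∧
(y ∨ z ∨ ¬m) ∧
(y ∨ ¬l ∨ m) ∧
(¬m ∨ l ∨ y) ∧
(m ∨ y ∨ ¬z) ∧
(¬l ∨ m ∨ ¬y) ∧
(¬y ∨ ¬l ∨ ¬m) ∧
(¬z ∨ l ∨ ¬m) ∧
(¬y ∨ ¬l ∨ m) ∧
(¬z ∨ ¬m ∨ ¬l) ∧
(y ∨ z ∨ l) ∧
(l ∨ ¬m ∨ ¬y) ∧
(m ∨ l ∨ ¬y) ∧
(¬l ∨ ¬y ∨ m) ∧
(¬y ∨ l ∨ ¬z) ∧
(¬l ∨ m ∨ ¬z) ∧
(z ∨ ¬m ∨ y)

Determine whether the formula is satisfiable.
No

No, the formula is not satisfiable.

No assignment of truth values to the variables can make all 20 clauses true simultaneously.

The formula is UNSAT (unsatisfiable).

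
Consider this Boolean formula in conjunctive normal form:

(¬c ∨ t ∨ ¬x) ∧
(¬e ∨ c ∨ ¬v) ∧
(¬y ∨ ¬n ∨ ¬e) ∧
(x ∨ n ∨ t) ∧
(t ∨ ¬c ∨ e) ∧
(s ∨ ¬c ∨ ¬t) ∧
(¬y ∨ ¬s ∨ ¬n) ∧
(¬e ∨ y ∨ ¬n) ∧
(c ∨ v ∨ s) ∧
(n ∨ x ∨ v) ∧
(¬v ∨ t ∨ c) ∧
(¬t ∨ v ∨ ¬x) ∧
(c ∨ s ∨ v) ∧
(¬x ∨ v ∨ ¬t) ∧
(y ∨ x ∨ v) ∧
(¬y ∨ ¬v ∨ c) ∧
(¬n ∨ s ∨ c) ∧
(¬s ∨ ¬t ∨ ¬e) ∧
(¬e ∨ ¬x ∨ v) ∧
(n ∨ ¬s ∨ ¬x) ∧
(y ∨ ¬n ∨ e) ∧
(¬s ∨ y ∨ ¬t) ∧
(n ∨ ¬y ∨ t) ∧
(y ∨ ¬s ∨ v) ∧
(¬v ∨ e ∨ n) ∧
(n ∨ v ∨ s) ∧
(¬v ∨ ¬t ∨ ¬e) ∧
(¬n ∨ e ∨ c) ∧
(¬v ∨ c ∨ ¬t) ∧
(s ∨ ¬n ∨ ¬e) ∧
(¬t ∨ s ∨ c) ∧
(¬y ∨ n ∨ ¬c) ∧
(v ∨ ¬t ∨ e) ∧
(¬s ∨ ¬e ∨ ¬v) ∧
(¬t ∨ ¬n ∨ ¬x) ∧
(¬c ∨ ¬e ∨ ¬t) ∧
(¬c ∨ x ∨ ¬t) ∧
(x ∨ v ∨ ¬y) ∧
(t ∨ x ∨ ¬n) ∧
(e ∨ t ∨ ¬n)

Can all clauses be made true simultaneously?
No

No, the formula is not satisfiable.

No assignment of truth values to the variables can make all 40 clauses true simultaneously.

The formula is UNSAT (unsatisfiable).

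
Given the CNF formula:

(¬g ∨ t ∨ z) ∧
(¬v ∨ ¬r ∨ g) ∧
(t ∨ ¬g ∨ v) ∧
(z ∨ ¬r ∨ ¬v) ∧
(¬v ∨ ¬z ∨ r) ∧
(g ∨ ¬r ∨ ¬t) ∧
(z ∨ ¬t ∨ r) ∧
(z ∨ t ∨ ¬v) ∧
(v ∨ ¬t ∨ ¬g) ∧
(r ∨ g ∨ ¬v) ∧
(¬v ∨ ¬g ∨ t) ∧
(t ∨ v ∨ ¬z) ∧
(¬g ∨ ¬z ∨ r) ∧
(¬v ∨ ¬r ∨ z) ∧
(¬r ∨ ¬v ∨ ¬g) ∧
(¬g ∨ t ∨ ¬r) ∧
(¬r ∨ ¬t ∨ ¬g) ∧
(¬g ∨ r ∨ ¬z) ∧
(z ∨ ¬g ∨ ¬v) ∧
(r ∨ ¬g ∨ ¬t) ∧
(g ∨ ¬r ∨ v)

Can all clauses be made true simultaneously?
Yes

Yes, the formula is satisfiable.

One satisfying assignment is: z=False, r=False, t=False, v=False, g=False

Verification: With this assignment, all 21 clauses evaluate to true.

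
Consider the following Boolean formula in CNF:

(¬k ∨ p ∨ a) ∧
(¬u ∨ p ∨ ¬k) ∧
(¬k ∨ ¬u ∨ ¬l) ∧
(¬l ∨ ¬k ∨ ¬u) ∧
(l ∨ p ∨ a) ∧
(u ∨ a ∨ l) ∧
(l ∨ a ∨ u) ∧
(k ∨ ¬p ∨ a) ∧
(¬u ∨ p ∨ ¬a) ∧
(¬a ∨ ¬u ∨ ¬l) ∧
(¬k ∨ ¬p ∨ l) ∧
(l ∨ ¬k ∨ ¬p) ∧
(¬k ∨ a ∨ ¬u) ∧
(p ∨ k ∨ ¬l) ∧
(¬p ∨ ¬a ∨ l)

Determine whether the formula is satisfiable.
Yes

Yes, the formula is satisfiable.

One satisfying assignment is: u=False, a=False, k=True, p=True, l=True

Verification: With this assignment, all 15 clauses evaluate to true.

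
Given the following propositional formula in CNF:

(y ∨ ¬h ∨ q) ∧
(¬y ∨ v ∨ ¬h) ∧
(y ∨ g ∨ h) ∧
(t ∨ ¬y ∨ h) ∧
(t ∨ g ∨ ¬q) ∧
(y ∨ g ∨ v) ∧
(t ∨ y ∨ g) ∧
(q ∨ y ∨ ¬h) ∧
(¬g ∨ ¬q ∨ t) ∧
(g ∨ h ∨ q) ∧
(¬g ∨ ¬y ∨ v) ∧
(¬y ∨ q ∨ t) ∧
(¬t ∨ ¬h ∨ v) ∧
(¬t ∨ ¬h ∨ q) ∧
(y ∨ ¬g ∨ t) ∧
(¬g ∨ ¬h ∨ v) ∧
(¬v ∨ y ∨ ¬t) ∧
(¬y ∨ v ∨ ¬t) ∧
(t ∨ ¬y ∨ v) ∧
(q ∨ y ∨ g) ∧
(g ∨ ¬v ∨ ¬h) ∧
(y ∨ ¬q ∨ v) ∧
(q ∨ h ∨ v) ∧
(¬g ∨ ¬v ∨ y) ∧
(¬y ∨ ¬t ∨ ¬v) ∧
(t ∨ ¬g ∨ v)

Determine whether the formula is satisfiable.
No

No, the formula is not satisfiable.

No assignment of truth values to the variables can make all 26 clauses true simultaneously.

The formula is UNSAT (unsatisfiable).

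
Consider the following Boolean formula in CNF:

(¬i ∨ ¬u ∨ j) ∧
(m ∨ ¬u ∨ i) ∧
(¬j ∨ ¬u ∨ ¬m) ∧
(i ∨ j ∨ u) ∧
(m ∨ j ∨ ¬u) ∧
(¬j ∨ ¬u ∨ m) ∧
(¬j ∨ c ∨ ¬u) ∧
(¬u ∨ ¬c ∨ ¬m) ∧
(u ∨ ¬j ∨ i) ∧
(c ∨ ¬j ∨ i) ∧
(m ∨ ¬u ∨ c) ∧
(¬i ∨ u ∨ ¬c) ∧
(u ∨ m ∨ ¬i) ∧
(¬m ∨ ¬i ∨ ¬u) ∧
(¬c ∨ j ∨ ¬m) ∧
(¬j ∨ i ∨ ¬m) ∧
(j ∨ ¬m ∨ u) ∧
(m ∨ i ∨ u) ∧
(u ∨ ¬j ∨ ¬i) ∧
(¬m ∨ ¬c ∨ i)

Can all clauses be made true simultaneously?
Yes

Yes, the formula is satisfiable.

One satisfying assignment is: c=False, u=True, i=False, m=True, j=False

Verification: With this assignment, all 20 clauses evaluate to true.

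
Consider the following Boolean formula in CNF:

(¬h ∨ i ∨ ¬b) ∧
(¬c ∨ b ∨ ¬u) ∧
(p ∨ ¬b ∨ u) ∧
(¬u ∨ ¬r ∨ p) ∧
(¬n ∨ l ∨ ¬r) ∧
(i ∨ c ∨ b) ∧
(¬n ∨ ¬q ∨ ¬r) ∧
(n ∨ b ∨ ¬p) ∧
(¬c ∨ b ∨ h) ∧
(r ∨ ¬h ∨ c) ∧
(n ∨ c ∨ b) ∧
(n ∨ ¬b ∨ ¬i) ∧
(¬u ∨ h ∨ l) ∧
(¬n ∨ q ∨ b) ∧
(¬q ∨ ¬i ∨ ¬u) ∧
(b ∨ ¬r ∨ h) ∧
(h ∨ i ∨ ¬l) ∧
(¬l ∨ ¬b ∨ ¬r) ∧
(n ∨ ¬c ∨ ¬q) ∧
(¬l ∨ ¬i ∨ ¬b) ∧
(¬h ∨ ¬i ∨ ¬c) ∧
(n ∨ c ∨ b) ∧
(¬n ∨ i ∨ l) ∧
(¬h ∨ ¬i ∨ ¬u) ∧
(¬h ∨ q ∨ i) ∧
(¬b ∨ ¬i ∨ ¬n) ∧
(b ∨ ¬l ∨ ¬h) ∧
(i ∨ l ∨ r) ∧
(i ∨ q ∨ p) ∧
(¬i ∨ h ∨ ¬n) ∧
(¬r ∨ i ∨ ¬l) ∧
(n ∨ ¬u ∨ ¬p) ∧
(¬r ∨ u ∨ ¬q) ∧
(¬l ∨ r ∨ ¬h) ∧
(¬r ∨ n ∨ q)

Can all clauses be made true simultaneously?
No

No, the formula is not satisfiable.

No assignment of truth values to the variables can make all 35 clauses true simultaneously.

The formula is UNSAT (unsatisfiable).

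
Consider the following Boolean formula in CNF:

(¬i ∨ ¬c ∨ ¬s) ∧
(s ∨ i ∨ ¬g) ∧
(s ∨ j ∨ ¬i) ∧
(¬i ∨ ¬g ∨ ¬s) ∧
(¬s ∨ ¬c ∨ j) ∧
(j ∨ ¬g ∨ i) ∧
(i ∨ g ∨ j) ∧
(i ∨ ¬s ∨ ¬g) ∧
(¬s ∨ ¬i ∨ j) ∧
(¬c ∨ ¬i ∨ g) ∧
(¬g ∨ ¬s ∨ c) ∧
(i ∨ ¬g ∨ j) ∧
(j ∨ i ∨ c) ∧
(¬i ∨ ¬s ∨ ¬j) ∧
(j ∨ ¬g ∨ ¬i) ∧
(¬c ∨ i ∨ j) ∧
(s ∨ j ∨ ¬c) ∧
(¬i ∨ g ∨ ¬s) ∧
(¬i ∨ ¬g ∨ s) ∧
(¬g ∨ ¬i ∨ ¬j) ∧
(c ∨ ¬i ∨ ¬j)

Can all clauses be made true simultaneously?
Yes

Yes, the formula is satisfiable.

One satisfying assignment is: j=True, i=False, s=False, c=False, g=False

Verification: With this assignment, all 21 clauses evaluate to true.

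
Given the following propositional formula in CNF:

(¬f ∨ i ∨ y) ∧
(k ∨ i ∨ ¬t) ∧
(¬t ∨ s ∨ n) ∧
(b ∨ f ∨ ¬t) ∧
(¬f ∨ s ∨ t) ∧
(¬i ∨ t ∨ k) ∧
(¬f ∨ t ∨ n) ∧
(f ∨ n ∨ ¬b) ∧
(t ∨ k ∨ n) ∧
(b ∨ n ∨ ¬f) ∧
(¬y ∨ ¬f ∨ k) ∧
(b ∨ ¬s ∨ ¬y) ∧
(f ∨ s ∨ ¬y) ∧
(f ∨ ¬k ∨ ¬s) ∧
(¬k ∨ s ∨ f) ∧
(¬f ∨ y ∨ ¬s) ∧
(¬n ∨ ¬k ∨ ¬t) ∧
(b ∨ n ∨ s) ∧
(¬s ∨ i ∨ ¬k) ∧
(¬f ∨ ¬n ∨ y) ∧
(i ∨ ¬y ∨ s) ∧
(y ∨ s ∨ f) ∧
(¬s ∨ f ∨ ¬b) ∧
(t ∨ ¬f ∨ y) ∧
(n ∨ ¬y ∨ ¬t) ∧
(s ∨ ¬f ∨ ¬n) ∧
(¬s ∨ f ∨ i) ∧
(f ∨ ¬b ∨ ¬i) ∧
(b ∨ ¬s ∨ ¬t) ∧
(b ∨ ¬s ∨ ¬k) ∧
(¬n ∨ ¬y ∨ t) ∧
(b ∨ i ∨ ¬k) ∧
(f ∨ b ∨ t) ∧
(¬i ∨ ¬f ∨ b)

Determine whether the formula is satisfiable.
No

No, the formula is not satisfiable.

No assignment of truth values to the variables can make all 34 clauses true simultaneously.

The formula is UNSAT (unsatisfiable).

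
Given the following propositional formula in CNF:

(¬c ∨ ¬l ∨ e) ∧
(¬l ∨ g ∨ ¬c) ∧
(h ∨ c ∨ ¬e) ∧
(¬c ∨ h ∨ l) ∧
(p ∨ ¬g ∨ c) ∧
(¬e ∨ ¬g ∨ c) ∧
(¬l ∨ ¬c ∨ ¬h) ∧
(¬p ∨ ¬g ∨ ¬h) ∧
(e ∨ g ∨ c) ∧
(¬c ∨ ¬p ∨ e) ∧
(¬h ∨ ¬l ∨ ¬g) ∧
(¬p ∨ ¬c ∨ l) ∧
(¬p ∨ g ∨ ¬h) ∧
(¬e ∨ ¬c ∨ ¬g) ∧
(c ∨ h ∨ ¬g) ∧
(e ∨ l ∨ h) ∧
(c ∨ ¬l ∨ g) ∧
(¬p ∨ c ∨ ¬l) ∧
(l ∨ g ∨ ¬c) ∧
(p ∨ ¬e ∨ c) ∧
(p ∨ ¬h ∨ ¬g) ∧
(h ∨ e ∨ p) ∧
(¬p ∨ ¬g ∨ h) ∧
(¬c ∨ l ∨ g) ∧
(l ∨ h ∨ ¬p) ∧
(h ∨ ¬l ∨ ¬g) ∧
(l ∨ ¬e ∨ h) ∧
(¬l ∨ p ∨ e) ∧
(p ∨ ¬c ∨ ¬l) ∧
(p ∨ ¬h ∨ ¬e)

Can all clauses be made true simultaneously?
No

No, the formula is not satisfiable.

No assignment of truth values to the variables can make all 30 clauses true simultaneously.

The formula is UNSAT (unsatisfiable).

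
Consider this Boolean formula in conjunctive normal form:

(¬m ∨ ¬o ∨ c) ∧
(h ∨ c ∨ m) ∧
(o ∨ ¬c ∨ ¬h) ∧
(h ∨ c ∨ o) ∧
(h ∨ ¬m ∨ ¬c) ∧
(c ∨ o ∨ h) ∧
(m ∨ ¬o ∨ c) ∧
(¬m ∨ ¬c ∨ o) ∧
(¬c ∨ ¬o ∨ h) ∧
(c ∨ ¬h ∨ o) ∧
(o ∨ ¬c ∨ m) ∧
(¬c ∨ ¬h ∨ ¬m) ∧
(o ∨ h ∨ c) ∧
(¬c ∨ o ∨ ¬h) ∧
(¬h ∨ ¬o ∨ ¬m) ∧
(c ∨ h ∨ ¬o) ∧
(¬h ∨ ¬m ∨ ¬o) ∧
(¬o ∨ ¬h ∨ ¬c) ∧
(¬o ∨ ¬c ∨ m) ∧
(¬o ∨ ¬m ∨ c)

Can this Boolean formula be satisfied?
No

No, the formula is not satisfiable.

No assignment of truth values to the variables can make all 20 clauses true simultaneously.

The formula is UNSAT (unsatisfiable).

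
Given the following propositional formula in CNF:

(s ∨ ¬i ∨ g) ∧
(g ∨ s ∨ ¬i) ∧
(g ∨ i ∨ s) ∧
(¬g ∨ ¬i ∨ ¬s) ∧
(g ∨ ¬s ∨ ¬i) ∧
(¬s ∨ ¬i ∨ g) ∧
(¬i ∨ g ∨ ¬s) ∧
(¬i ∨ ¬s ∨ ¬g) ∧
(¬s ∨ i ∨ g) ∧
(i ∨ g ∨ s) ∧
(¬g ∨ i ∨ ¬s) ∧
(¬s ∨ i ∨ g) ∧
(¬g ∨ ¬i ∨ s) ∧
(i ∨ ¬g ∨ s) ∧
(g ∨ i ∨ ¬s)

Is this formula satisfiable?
No

No, the formula is not satisfiable.

No assignment of truth values to the variables can make all 15 clauses true simultaneously.

The formula is UNSAT (unsatisfiable).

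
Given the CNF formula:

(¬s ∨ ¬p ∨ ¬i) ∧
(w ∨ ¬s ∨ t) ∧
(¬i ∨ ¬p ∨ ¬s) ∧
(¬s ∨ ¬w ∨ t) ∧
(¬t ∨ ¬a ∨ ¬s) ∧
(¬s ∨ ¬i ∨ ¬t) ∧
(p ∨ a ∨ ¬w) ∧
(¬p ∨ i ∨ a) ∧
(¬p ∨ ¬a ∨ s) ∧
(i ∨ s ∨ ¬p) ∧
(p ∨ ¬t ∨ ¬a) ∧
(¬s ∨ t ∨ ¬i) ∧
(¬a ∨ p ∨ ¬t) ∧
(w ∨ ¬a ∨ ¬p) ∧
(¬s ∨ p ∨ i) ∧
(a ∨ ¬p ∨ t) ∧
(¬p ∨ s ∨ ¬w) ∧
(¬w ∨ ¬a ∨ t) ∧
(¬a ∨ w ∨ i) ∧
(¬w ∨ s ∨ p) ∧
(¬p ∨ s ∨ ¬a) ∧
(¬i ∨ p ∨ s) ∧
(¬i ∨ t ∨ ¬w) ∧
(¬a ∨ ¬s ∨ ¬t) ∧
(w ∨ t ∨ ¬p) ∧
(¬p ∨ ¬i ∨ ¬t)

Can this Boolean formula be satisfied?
Yes

Yes, the formula is satisfiable.

One satisfying assignment is: a=False, s=False, t=False, w=False, p=False, i=False

Verification: With this assignment, all 26 clauses evaluate to true.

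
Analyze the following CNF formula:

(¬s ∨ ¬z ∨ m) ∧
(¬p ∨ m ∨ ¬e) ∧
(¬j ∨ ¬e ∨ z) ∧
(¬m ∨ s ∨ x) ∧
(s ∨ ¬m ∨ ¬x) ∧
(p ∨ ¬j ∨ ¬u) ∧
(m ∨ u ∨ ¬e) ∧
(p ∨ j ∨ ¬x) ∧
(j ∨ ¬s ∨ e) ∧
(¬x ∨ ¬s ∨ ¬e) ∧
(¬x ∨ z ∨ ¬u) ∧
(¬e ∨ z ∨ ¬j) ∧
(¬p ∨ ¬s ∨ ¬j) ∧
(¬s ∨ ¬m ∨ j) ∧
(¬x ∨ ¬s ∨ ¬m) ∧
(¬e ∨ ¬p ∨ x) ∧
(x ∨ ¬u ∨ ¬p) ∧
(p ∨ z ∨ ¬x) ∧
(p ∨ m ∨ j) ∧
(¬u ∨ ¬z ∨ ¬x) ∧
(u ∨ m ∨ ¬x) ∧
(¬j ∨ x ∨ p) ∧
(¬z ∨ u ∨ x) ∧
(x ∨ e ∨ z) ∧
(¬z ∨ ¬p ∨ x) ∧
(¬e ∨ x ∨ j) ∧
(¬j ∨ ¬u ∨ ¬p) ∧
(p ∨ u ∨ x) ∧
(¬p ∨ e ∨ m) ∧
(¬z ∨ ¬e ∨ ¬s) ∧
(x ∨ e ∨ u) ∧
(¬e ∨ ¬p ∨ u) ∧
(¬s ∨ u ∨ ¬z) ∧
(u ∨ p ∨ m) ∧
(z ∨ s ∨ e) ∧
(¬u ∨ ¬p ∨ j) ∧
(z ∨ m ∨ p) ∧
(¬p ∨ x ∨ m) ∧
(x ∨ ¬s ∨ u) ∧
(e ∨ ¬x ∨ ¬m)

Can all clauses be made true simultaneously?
No

No, the formula is not satisfiable.

No assignment of truth values to the variables can make all 40 clauses true simultaneously.

The formula is UNSAT (unsatisfiable).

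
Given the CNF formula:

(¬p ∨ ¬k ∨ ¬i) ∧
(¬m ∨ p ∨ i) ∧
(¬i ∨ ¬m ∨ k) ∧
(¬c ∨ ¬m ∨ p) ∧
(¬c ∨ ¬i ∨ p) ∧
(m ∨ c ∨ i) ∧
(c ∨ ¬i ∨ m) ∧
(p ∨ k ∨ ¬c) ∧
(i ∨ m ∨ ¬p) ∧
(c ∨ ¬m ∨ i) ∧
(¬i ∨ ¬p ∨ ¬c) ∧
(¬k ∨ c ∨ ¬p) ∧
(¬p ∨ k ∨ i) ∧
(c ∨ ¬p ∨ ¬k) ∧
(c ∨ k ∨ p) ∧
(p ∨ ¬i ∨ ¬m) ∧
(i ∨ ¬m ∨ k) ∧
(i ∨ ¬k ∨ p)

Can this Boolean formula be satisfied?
Yes

Yes, the formula is satisfiable.

One satisfying assignment is: c=True, k=True, m=True, i=False, p=True

Verification: With this assignment, all 18 clauses evaluate to true.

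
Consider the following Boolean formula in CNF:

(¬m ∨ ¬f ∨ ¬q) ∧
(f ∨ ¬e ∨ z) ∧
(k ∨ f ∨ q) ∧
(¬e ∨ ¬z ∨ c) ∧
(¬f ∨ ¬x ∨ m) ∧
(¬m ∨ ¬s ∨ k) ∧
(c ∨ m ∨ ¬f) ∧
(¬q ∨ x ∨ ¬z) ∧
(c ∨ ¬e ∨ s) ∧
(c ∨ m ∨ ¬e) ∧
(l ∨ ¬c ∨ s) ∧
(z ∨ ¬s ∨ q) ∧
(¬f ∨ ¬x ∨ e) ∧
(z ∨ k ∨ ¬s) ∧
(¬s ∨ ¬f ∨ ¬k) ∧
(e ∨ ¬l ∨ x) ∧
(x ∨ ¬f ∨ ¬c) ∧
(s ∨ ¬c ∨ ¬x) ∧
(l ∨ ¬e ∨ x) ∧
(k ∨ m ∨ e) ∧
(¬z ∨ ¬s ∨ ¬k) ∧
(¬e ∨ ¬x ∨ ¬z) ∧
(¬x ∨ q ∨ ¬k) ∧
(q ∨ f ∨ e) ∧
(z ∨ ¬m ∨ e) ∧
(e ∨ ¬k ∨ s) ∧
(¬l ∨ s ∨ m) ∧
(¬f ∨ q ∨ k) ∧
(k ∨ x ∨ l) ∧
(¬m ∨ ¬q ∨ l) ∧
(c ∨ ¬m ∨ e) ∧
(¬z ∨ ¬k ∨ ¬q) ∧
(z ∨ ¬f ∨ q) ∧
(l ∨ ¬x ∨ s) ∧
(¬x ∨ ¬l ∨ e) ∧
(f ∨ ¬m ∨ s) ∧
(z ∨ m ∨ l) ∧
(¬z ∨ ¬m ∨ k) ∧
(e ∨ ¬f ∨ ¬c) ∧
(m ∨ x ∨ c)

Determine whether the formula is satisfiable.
No

No, the formula is not satisfiable.

No assignment of truth values to the variables can make all 40 clauses true simultaneously.

The formula is UNSAT (unsatisfiable).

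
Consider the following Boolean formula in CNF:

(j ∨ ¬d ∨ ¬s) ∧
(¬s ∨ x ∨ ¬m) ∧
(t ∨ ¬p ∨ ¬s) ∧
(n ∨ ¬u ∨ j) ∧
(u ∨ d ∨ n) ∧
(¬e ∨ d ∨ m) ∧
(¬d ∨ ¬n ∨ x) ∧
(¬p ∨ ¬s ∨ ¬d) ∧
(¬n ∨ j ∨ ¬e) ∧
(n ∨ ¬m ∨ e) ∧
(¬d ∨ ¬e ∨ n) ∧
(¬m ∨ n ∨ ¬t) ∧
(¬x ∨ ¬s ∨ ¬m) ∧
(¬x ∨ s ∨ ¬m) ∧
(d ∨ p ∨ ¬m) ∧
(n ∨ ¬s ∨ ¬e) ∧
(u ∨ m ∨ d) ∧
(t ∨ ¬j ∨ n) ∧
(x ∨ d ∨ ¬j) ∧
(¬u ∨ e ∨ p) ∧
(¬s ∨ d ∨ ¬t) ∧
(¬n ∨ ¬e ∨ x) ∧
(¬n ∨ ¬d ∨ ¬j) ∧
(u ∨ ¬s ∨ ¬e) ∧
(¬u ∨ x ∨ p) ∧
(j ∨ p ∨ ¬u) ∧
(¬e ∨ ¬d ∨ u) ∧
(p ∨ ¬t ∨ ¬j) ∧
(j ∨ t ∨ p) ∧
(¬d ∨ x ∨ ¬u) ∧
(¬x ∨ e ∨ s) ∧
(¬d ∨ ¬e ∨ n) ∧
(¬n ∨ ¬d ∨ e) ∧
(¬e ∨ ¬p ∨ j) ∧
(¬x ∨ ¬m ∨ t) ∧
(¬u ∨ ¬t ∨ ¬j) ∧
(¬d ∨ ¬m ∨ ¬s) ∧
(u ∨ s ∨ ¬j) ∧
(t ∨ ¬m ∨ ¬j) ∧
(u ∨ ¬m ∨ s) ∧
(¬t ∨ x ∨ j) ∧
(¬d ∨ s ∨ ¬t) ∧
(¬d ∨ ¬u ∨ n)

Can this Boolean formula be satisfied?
Yes

Yes, the formula is satisfiable.

One satisfying assignment is: p=True, e=False, x=False, d=True, t=False, u=False, j=False, m=False, s=False, n=False

Verification: With this assignment, all 43 clauses evaluate to true.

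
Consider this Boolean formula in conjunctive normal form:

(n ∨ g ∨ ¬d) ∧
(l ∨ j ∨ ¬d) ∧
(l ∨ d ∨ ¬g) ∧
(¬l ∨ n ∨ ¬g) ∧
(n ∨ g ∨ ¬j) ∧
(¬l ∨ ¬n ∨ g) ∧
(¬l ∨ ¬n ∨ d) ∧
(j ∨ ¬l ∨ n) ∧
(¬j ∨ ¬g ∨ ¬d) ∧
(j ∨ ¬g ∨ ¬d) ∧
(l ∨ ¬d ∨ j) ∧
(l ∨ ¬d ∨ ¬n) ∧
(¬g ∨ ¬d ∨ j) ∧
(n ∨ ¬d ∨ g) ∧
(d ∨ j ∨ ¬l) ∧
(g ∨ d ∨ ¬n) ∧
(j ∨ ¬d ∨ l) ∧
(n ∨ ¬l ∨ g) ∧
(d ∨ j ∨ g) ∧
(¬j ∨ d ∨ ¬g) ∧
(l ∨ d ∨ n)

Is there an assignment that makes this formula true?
No

No, the formula is not satisfiable.

No assignment of truth values to the variables can make all 21 clauses true simultaneously.

The formula is UNSAT (unsatisfiable).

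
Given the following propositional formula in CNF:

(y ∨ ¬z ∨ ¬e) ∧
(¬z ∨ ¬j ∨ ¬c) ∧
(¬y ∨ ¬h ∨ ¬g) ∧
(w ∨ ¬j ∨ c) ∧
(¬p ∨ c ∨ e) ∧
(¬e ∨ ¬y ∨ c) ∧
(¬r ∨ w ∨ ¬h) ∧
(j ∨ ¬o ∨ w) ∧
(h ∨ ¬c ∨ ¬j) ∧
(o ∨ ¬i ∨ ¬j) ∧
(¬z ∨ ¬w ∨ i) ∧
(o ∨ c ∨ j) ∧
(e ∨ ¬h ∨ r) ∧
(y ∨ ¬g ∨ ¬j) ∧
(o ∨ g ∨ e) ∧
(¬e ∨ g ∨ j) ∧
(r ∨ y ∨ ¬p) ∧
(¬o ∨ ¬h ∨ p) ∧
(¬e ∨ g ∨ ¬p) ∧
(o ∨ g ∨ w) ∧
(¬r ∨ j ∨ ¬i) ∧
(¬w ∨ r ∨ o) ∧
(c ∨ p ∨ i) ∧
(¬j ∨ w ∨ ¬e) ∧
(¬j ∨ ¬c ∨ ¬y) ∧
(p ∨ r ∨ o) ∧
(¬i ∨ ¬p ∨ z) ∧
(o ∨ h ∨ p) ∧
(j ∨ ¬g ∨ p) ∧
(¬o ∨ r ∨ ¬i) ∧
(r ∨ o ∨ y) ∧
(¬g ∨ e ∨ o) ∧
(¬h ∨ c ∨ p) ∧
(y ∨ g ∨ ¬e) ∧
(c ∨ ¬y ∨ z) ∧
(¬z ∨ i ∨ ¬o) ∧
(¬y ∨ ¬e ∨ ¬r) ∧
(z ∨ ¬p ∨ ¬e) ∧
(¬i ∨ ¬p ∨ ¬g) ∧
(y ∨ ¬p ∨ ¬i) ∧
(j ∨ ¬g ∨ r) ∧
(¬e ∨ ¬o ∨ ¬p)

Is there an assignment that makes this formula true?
Yes

Yes, the formula is satisfiable.

One satisfying assignment is: r=False, i=False, g=False, z=False, e=False, j=False, p=True, w=True, o=True, y=True, h=False, c=True

Verification: With this assignment, all 42 clauses evaluate to true.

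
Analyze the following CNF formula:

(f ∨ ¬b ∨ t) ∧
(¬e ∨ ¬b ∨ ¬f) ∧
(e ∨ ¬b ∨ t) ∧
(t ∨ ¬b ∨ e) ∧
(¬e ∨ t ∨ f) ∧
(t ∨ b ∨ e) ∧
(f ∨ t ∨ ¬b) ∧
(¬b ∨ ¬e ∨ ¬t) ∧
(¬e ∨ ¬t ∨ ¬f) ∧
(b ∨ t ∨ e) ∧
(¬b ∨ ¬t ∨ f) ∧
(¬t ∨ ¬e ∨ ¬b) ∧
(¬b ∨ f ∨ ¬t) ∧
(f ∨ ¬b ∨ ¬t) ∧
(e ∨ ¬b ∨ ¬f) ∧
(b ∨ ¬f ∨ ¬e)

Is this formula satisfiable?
Yes

Yes, the formula is satisfiable.

One satisfying assignment is: t=True, f=False, b=False, e=False

Verification: With this assignment, all 16 clauses evaluate to true.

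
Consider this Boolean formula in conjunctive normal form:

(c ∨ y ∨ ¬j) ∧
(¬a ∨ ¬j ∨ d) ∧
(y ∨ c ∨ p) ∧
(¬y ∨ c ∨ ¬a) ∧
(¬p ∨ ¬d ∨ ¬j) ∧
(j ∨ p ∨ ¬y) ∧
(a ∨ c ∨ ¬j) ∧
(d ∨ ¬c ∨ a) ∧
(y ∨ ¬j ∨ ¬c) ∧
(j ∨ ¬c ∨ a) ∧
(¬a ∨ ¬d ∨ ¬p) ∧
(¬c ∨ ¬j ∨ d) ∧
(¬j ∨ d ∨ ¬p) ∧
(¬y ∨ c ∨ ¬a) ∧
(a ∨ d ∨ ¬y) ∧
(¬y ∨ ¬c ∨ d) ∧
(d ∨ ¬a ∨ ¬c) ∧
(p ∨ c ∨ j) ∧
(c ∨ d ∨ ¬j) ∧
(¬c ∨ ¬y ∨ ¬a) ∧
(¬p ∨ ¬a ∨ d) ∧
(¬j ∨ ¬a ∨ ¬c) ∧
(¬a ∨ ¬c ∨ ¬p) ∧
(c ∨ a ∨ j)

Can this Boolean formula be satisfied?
Yes

Yes, the formula is satisfiable.

One satisfying assignment is: a=False, c=True, y=True, p=False, d=True, j=True

Verification: With this assignment, all 24 clauses evaluate to true.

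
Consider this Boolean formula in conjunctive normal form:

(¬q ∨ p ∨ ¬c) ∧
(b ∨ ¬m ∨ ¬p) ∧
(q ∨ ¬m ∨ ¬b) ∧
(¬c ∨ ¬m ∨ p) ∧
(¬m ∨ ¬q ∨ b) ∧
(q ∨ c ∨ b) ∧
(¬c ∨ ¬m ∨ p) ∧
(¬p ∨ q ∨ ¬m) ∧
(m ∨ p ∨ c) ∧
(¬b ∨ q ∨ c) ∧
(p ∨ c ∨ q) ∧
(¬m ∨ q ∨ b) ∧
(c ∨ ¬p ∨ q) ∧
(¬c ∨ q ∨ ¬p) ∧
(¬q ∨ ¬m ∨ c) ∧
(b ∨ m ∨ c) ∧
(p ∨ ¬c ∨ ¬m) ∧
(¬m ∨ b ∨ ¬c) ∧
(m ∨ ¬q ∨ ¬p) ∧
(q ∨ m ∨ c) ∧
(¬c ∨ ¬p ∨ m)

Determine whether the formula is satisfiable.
Yes

Yes, the formula is satisfiable.

One satisfying assignment is: q=False, c=True, p=False, m=False, b=False

Verification: With this assignment, all 21 clauses evaluate to true.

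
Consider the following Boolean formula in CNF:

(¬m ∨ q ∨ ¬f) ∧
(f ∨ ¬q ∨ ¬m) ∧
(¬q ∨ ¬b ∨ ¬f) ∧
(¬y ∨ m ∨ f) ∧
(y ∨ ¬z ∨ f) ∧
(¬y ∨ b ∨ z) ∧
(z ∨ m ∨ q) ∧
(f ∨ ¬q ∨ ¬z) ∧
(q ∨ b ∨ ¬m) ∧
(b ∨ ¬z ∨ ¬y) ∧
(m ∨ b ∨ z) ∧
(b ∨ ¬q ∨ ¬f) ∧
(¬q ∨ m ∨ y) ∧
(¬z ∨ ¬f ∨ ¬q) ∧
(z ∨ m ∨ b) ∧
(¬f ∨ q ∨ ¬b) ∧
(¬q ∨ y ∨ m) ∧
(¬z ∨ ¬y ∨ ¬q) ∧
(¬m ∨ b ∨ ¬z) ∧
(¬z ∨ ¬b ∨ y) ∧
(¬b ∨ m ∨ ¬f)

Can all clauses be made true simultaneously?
Yes

Yes, the formula is satisfiable.

One satisfying assignment is: q=False, b=True, f=False, z=False, y=False, m=True

Verification: With this assignment, all 21 clauses evaluate to true.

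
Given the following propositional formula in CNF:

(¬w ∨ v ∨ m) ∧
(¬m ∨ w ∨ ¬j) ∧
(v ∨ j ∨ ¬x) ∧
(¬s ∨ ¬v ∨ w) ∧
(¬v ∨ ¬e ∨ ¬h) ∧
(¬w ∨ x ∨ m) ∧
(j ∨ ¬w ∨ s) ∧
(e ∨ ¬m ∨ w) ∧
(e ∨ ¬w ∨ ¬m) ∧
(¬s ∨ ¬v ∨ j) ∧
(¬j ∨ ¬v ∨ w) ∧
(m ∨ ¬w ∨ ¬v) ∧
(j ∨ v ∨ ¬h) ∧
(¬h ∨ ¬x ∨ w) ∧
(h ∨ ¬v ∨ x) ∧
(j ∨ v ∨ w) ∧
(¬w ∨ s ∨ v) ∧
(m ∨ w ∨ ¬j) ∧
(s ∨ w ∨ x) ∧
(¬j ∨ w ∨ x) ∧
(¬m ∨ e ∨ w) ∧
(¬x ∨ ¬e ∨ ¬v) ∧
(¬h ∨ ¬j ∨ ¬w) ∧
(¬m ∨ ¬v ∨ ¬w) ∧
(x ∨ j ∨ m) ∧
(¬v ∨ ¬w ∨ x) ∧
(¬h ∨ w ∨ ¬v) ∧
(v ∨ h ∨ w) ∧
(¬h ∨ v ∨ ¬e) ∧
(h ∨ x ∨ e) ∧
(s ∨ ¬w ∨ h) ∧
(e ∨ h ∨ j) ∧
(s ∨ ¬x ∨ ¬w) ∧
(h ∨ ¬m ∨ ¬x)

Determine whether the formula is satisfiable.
Yes

Yes, the formula is satisfiable.

One satisfying assignment is: h=False, j=True, m=True, e=True, w=True, v=False, s=True, x=False

Verification: With this assignment, all 34 clauses evaluate to true.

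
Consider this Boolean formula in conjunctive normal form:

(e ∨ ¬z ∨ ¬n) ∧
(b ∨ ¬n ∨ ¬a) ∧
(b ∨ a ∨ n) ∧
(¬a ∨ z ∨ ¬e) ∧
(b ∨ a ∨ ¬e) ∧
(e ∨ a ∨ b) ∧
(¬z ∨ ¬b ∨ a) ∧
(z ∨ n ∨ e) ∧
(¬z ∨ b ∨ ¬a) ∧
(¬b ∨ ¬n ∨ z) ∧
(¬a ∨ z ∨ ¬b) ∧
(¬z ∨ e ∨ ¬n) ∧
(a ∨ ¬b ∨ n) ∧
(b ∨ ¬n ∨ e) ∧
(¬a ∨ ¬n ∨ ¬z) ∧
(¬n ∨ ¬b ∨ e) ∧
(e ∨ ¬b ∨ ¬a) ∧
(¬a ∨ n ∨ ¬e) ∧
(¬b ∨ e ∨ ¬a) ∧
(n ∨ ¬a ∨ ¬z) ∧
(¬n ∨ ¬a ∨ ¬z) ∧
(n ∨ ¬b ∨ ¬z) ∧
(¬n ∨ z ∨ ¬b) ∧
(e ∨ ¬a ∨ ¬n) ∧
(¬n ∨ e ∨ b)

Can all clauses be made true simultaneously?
No

No, the formula is not satisfiable.

No assignment of truth values to the variables can make all 25 clauses true simultaneously.

The formula is UNSAT (unsatisfiable).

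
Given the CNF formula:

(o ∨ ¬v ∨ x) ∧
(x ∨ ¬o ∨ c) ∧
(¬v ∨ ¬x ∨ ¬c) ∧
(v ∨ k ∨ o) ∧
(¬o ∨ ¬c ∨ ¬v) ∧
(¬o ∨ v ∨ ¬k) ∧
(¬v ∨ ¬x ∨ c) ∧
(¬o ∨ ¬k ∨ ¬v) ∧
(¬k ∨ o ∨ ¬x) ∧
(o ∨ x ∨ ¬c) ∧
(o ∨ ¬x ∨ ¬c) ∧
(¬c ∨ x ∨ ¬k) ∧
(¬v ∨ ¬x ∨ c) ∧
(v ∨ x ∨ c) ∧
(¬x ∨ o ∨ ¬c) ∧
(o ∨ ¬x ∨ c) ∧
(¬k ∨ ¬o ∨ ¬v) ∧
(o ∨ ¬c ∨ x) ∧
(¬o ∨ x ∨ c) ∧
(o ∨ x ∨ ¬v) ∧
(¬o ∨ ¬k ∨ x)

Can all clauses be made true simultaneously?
Yes

Yes, the formula is satisfiable.

One satisfying assignment is: v=False, c=False, x=True, k=False, o=True

Verification: With this assignment, all 21 clauses evaluate to true.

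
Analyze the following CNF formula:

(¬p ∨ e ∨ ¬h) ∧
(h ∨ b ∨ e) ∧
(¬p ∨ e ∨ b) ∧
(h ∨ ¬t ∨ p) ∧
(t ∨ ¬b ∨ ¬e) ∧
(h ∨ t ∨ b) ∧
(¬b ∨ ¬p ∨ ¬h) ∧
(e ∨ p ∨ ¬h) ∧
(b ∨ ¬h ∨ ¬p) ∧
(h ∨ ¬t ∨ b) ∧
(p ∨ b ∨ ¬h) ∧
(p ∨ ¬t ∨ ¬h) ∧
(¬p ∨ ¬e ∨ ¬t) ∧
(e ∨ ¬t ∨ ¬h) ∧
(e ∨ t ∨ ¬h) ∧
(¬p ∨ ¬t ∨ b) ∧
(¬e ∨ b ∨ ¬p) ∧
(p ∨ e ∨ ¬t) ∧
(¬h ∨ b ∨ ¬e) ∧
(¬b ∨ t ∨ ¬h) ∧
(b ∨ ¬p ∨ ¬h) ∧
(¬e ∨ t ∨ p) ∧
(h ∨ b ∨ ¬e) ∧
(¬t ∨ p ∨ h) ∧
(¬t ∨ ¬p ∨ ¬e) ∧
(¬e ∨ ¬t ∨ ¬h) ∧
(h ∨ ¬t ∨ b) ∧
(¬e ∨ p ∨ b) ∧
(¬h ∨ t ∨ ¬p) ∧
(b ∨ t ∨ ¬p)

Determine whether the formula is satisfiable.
Yes

Yes, the formula is satisfiable.

One satisfying assignment is: b=True, h=False, p=False, e=False, t=False

Verification: With this assignment, all 30 clauses evaluate to true.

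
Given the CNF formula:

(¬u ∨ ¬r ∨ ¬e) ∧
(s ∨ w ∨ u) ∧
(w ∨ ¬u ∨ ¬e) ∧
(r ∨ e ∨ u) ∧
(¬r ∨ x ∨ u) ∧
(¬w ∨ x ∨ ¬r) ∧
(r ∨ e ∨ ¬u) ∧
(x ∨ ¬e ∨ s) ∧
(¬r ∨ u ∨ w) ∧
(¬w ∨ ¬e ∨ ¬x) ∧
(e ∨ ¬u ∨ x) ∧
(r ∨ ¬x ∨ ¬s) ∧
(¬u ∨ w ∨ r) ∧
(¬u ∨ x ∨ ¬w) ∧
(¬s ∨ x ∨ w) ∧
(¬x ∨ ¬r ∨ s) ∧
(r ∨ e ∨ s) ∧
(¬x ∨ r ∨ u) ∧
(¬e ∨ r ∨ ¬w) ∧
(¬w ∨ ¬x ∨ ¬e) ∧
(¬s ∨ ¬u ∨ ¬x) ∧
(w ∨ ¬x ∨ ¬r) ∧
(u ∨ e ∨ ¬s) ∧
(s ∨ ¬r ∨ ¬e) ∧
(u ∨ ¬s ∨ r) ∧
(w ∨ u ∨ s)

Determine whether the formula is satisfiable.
No

No, the formula is not satisfiable.

No assignment of truth values to the variables can make all 26 clauses true simultaneously.

The formula is UNSAT (unsatisfiable).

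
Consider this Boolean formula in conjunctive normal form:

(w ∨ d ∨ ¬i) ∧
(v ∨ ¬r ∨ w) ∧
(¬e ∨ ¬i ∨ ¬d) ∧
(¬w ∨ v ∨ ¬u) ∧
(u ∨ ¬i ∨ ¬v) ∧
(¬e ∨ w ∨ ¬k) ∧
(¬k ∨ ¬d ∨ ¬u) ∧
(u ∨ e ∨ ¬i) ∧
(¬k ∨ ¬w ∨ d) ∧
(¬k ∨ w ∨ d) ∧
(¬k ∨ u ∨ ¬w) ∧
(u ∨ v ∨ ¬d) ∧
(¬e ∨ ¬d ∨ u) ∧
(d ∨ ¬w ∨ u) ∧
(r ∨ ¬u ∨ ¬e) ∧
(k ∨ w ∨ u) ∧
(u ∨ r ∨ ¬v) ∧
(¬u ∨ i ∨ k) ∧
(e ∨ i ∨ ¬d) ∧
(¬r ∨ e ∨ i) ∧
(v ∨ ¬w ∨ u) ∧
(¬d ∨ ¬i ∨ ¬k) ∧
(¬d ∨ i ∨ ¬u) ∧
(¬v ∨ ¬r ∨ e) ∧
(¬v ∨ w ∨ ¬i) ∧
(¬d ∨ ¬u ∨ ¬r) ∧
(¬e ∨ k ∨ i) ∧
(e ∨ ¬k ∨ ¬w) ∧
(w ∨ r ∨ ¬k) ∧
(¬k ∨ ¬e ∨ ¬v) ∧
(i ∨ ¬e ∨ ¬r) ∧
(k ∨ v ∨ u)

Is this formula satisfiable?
Yes

Yes, the formula is satisfiable.

One satisfying assignment is: d=True, v=False, u=True, w=False, r=False, e=False, i=True, k=False

Verification: With this assignment, all 32 clauses evaluate to true.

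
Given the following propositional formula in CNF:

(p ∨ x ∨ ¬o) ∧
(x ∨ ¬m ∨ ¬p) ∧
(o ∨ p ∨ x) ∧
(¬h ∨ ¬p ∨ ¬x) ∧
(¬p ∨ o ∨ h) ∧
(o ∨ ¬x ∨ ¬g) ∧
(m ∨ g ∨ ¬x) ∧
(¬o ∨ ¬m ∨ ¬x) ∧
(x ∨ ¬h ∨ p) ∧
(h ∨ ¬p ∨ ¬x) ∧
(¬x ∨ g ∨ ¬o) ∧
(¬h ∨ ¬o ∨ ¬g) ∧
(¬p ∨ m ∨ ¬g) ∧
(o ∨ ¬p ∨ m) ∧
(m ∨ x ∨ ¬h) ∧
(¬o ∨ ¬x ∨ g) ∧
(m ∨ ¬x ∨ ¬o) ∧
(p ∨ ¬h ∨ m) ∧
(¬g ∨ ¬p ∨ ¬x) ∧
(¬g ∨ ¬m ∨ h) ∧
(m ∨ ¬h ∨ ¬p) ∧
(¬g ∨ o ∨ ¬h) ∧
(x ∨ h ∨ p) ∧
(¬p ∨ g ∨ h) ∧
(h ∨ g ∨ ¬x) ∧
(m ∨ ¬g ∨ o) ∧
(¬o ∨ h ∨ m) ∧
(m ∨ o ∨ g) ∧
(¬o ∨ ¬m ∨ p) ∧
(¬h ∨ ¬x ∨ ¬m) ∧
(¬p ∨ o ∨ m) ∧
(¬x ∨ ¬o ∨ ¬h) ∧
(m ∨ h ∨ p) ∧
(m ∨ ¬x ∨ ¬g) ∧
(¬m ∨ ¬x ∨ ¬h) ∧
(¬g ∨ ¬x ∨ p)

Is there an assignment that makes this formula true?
No

No, the formula is not satisfiable.

No assignment of truth values to the variables can make all 36 clauses true simultaneously.

The formula is UNSAT (unsatisfiable).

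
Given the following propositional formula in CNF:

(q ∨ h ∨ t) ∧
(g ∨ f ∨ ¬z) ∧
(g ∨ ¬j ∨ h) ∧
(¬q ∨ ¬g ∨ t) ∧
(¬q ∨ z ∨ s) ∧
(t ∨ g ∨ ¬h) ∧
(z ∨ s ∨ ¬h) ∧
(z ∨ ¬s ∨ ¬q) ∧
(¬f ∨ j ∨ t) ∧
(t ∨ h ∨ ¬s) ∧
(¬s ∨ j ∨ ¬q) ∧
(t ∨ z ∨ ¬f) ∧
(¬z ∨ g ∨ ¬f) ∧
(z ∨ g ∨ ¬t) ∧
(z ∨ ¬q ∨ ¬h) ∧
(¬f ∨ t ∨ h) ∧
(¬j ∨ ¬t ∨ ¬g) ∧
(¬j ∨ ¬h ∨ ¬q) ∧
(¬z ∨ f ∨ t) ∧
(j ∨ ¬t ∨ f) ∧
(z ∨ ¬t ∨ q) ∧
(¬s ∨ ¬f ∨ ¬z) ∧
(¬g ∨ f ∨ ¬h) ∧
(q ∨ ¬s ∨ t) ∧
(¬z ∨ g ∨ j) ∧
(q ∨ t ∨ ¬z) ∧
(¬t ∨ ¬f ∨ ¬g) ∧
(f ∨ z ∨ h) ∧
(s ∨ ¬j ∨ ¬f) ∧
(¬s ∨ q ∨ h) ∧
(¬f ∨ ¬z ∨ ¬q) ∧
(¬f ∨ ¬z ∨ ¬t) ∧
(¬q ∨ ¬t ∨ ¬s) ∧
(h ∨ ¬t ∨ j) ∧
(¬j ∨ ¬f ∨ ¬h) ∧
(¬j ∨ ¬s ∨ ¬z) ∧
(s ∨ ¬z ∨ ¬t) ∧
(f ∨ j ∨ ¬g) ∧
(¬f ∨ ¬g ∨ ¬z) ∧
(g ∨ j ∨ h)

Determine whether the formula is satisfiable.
No

No, the formula is not satisfiable.

No assignment of truth values to the variables can make all 40 clauses true simultaneously.

The formula is UNSAT (unsatisfiable).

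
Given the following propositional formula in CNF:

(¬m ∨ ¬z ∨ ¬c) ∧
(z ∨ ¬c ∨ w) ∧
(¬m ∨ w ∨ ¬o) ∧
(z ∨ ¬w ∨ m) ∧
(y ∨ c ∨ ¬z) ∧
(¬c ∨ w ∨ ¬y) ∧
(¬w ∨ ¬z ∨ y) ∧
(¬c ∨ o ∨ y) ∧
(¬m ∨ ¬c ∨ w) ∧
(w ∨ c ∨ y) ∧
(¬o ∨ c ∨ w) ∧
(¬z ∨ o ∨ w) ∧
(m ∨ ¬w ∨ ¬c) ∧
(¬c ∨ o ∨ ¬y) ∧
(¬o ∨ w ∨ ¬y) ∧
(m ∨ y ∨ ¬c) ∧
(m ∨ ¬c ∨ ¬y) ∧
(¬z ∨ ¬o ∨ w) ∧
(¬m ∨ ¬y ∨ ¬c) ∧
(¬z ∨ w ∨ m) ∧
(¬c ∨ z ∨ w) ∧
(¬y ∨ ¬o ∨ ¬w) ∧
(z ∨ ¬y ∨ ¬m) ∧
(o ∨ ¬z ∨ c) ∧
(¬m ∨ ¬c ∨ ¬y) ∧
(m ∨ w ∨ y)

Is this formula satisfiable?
Yes

Yes, the formula is satisfiable.

One satisfying assignment is: c=False, m=True, y=False, z=False, o=False, w=True

Verification: With this assignment, all 26 clauses evaluate to true.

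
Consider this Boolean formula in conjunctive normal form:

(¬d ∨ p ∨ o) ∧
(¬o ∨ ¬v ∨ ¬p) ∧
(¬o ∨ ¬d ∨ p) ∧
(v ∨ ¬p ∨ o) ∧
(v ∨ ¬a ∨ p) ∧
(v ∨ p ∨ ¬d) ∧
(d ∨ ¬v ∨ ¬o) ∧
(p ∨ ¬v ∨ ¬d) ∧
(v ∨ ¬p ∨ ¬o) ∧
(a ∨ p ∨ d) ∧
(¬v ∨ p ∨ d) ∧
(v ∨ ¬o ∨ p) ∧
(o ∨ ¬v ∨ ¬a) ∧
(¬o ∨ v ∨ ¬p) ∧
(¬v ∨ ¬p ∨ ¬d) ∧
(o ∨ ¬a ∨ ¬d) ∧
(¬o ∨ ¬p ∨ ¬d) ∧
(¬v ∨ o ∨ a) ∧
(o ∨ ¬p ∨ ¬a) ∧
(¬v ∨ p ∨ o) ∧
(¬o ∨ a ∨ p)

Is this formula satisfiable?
No

No, the formula is not satisfiable.

No assignment of truth values to the variables can make all 21 clauses true simultaneously.

The formula is UNSAT (unsatisfiable).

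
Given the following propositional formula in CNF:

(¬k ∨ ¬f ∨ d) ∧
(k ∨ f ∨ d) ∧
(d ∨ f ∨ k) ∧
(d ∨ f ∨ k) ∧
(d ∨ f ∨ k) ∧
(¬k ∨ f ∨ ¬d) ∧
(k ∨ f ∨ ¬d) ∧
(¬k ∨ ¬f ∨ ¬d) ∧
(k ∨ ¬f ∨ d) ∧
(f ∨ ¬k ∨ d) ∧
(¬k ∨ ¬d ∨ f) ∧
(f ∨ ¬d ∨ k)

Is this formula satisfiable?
Yes

Yes, the formula is satisfiable.

One satisfying assignment is: f=True, k=False, d=True

Verification: With this assignment, all 12 clauses evaluate to true.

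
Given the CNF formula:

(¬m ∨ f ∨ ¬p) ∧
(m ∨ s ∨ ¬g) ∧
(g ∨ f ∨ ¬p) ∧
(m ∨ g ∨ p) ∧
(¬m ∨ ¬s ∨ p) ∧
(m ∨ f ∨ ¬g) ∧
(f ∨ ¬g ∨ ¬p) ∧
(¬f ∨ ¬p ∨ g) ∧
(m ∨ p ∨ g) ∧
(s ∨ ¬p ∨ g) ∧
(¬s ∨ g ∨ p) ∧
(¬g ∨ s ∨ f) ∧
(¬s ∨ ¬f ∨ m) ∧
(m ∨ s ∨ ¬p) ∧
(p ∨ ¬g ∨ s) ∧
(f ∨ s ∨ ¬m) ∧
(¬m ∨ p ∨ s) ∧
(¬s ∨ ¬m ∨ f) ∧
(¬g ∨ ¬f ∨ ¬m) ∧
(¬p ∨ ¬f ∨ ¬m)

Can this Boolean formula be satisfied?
No

No, the formula is not satisfiable.

No assignment of truth values to the variables can make all 20 clauses true simultaneously.

The formula is UNSAT (unsatisfiable).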